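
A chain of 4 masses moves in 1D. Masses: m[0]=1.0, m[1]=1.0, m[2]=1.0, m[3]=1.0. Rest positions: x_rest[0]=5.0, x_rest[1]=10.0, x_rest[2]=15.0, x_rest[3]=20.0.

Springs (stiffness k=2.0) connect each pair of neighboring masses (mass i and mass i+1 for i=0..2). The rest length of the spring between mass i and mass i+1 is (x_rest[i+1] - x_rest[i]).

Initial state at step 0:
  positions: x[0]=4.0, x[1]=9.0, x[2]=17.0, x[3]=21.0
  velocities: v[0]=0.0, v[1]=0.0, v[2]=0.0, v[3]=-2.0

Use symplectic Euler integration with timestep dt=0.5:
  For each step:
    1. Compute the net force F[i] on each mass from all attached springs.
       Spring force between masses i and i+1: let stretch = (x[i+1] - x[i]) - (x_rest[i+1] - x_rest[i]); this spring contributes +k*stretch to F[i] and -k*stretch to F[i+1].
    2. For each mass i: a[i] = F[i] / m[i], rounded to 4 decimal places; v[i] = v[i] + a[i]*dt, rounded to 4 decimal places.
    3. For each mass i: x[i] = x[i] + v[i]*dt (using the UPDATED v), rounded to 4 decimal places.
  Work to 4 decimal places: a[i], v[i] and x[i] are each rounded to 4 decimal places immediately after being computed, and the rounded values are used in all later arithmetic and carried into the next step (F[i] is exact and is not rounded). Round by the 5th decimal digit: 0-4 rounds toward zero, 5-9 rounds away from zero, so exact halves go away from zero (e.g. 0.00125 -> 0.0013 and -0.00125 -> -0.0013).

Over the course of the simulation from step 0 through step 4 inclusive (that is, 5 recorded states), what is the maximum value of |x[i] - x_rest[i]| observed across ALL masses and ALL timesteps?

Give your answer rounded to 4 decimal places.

Step 0: x=[4.0000 9.0000 17.0000 21.0000] v=[0.0000 0.0000 0.0000 -2.0000]
Step 1: x=[4.0000 10.5000 15.0000 20.5000] v=[0.0000 3.0000 -4.0000 -1.0000]
Step 2: x=[4.7500 11.0000 13.5000 19.7500] v=[1.5000 1.0000 -3.0000 -1.5000]
Step 3: x=[6.1250 9.6250 13.8750 18.3750] v=[2.7500 -2.7500 0.7500 -2.7500]
Step 4: x=[6.7500 8.6250 14.3750 17.2500] v=[1.2500 -2.0000 1.0000 -2.2500]
Max displacement = 2.7500

Answer: 2.7500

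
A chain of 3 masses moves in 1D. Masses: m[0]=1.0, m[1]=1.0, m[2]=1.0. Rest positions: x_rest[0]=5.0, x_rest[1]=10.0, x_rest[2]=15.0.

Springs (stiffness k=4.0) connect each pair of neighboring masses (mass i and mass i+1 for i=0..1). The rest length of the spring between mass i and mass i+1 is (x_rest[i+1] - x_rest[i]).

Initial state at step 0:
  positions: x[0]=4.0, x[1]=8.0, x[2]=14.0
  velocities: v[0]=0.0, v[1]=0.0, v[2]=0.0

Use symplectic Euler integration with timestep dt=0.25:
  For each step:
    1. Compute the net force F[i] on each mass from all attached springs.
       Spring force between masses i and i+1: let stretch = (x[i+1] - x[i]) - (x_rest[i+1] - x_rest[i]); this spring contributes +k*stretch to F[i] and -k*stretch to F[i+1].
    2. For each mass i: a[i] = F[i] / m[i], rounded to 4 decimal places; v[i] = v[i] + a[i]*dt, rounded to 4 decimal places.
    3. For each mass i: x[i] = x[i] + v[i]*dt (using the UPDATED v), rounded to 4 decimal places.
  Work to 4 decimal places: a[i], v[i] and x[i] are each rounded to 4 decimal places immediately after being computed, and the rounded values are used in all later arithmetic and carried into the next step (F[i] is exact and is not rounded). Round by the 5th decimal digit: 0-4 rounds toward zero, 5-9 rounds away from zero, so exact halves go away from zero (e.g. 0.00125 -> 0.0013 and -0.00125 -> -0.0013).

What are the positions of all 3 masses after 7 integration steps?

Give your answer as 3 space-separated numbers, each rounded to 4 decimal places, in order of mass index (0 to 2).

Answer: 4.0022 7.9958 14.0022

Derivation:
Step 0: x=[4.0000 8.0000 14.0000] v=[0.0000 0.0000 0.0000]
Step 1: x=[3.7500 8.5000 13.7500] v=[-1.0000 2.0000 -1.0000]
Step 2: x=[3.4375 9.1250 13.4375] v=[-1.2500 2.5000 -1.2500]
Step 3: x=[3.2969 9.4063 13.2969] v=[-0.5625 1.1250 -0.5625]
Step 4: x=[3.4336 9.1329 13.4336] v=[0.5469 -1.0938 0.5469]
Step 5: x=[3.7452 8.5098 13.7452] v=[1.2462 -2.4924 1.2462]
Step 6: x=[3.9979 8.0044 13.9979] v=[1.0108 -2.0216 1.0108]
Step 7: x=[4.0022 7.9958 14.0022] v=[0.0173 -0.0346 0.0173]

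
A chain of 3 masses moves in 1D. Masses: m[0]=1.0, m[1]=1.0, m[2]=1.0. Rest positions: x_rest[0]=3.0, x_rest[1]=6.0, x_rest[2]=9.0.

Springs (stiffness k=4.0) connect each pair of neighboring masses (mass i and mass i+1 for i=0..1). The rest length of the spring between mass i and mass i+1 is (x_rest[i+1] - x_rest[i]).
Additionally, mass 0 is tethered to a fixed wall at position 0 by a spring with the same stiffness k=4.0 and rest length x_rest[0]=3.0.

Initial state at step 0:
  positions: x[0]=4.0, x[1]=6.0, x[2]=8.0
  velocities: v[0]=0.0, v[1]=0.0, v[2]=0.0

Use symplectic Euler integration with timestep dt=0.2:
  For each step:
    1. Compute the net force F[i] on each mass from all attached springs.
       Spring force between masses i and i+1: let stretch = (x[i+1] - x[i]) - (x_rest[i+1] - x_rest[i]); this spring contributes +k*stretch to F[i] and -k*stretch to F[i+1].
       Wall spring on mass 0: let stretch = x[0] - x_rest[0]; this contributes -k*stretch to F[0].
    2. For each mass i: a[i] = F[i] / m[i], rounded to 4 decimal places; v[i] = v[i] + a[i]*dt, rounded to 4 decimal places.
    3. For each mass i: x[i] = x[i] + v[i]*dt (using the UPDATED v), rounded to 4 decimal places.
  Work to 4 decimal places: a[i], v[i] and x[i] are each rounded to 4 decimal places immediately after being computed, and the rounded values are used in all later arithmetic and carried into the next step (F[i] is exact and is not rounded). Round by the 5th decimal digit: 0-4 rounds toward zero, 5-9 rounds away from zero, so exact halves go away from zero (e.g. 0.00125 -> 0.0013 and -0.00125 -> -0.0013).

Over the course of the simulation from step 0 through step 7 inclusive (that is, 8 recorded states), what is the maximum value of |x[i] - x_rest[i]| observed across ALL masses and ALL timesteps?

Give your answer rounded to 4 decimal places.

Step 0: x=[4.0000 6.0000 8.0000] v=[0.0000 0.0000 0.0000]
Step 1: x=[3.6800 6.0000 8.1600] v=[-1.6000 0.0000 0.8000]
Step 2: x=[3.1424 5.9744 8.4544] v=[-2.6880 -0.1280 1.4720]
Step 3: x=[2.5551 5.8925 8.8320] v=[-2.9363 -0.4096 1.8880]
Step 4: x=[2.0930 5.7469 9.2193] v=[-2.3105 -0.7279 1.9364]
Step 5: x=[1.8806 5.5723 9.5310] v=[-1.0618 -0.8731 1.5585]
Step 6: x=[1.9580 5.4404 9.6893] v=[0.3871 -0.6595 0.7915]
Step 7: x=[2.2793 5.4311 9.6478] v=[1.6066 -0.0463 -0.2076]
Max displacement = 1.1194

Answer: 1.1194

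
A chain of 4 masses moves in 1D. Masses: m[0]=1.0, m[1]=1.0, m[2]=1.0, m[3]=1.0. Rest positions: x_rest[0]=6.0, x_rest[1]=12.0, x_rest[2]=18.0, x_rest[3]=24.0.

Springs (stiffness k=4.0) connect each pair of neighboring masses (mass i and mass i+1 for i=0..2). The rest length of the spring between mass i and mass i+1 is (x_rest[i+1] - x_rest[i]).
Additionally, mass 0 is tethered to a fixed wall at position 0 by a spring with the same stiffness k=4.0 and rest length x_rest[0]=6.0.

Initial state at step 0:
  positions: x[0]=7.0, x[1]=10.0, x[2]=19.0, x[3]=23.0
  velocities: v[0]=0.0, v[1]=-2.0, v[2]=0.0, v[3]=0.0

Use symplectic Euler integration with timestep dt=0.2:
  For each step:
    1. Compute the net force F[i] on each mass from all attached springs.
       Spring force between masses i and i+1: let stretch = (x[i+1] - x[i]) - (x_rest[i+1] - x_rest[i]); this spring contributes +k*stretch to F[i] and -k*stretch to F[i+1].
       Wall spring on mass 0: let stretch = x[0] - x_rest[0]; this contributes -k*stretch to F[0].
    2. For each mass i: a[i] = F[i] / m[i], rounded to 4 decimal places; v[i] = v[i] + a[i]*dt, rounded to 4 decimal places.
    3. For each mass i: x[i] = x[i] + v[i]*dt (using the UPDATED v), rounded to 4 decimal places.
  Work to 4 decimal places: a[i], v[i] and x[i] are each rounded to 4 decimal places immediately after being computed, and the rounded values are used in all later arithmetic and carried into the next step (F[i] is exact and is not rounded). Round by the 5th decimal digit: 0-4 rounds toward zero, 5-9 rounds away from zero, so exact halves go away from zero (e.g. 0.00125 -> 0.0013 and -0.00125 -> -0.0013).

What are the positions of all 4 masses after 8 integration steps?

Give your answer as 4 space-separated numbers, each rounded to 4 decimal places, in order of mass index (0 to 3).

Step 0: x=[7.0000 10.0000 19.0000 23.0000] v=[0.0000 -2.0000 0.0000 0.0000]
Step 1: x=[6.3600 10.5600 18.2000 23.3200] v=[-3.2000 2.8000 -4.0000 1.6000]
Step 2: x=[5.3744 11.6704 16.9968 23.7808] v=[-4.9280 5.5520 -6.0160 2.3040]
Step 3: x=[4.5363 12.6257 16.0268 24.1162] v=[-4.1907 4.7763 -4.8499 1.6768]
Step 4: x=[4.2667 12.8308 15.8069 24.1173] v=[-1.3482 1.0257 -1.0993 0.0053]
Step 5: x=[4.6846 12.1419 16.4405 23.7487] v=[2.0897 -3.4447 3.1681 -1.8430]
Step 6: x=[5.5462 10.9476 17.5557 23.1708] v=[4.3079 -5.9717 5.5758 -2.8896]
Step 7: x=[6.3846 9.9463 18.5120 22.6545] v=[4.1921 -5.0063 4.7814 -2.5817]
Step 8: x=[6.7714 9.7457 18.7606 22.4354] v=[1.9338 -1.0031 1.2428 -1.0957]

Answer: 6.7714 9.7457 18.7606 22.4354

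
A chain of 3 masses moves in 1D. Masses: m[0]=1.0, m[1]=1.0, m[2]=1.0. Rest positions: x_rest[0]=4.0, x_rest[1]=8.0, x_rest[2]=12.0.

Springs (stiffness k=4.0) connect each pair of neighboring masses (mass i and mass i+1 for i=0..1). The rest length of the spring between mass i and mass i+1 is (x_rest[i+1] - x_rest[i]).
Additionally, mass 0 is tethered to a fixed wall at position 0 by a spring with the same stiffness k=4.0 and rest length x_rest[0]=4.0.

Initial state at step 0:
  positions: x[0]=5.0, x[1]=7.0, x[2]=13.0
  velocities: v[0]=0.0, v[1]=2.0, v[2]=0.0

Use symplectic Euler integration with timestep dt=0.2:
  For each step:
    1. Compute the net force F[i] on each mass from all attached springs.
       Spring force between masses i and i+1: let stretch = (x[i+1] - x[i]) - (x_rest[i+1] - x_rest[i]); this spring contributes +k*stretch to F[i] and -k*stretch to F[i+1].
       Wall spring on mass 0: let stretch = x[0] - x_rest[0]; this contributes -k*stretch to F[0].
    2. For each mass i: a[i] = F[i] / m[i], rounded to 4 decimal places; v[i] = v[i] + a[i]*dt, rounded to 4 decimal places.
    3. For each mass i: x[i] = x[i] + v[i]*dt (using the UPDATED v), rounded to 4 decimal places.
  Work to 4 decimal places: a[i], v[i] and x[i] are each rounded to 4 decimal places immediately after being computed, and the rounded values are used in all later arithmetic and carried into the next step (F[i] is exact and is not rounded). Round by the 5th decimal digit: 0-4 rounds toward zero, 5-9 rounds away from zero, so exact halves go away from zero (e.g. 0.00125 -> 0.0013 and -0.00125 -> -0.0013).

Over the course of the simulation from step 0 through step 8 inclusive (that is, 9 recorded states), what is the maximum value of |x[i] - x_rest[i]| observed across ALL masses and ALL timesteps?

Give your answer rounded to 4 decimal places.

Answer: 2.1806

Derivation:
Step 0: x=[5.0000 7.0000 13.0000] v=[0.0000 2.0000 0.0000]
Step 1: x=[4.5200 8.0400 12.6800] v=[-2.4000 5.2000 -1.6000]
Step 2: x=[3.8800 9.2592 12.2576] v=[-3.2000 6.0960 -2.1120]
Step 3: x=[3.4799 10.0975 11.9955] v=[-2.0006 4.1914 -1.3107]
Step 4: x=[3.5818 10.1806 12.0697] v=[0.5096 0.4157 0.3709]
Step 5: x=[4.1664 9.5102 12.4816] v=[2.9232 -3.3521 2.0596]
Step 6: x=[4.9394 8.4602 13.0581] v=[3.8651 -5.2500 2.8825]
Step 7: x=[5.4854 7.5825 13.5389] v=[2.7302 -4.3883 2.4042]
Step 8: x=[5.4893 7.3223 13.7067] v=[0.0196 -1.3009 0.8391]
Max displacement = 2.1806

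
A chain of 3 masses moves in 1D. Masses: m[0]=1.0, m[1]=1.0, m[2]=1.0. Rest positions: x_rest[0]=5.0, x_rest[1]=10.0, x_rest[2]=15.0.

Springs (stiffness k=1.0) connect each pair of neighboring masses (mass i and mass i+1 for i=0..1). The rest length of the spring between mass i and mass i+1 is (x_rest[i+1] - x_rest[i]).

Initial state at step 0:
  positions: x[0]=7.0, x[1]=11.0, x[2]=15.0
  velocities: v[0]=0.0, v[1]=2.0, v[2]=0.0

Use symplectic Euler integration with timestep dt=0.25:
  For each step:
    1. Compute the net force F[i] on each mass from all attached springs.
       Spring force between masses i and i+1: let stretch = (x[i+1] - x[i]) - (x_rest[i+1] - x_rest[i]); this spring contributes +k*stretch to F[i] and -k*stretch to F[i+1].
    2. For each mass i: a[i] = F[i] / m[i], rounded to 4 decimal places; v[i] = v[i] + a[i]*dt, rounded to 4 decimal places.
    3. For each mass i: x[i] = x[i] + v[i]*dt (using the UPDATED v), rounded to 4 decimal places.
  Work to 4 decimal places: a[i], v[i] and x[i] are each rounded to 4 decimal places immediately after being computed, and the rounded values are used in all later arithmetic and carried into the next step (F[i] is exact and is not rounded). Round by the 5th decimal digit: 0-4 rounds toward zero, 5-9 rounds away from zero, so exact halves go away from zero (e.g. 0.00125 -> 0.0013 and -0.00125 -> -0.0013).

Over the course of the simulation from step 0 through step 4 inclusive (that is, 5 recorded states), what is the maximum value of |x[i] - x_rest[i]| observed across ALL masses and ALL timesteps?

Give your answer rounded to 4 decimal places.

Step 0: x=[7.0000 11.0000 15.0000] v=[0.0000 2.0000 0.0000]
Step 1: x=[6.9375 11.5000 15.0625] v=[-0.2500 2.0000 0.2500]
Step 2: x=[6.8477 11.9375 15.2149] v=[-0.3594 1.7500 0.6094]
Step 3: x=[6.7635 12.2617 15.4749] v=[-0.3370 1.2969 1.0401]
Step 4: x=[6.7104 12.4431 15.8466] v=[-0.2125 0.7257 1.4868]
Max displacement = 2.4431

Answer: 2.4431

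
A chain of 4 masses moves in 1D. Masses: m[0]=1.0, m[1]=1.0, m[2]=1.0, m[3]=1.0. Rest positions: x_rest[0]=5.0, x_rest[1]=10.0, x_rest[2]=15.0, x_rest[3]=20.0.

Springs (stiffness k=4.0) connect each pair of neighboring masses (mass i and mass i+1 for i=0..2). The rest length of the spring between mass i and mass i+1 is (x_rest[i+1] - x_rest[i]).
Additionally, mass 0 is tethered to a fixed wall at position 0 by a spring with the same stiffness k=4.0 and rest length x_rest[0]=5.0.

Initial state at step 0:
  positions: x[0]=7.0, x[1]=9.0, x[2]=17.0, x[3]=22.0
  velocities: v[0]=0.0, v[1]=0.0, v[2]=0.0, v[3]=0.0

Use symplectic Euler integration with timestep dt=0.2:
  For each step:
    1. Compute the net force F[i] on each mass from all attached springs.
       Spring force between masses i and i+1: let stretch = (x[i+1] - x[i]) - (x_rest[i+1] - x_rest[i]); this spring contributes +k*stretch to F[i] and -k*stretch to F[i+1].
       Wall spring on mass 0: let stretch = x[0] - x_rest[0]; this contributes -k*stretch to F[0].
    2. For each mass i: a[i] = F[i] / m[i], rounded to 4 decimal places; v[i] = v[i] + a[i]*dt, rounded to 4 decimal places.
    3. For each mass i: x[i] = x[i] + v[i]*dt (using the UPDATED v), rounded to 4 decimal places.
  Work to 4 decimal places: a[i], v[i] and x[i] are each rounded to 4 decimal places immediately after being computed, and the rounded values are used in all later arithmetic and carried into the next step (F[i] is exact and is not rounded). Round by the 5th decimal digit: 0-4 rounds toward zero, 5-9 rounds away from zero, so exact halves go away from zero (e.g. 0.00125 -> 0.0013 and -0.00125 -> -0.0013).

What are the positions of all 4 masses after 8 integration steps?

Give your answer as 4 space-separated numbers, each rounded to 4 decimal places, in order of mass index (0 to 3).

Step 0: x=[7.0000 9.0000 17.0000 22.0000] v=[0.0000 0.0000 0.0000 0.0000]
Step 1: x=[6.2000 9.9600 16.5200 22.0000] v=[-4.0000 4.8000 -2.4000 0.0000]
Step 2: x=[5.0096 11.3680 15.8672 21.9232] v=[-5.9520 7.0400 -3.2640 -0.3840]
Step 3: x=[4.0350 12.4785 15.4635 21.6774] v=[-4.8730 5.5526 -2.0186 -1.2288]
Step 4: x=[3.7658 12.7157 15.5764 21.2374] v=[-1.3462 1.1858 0.5645 -2.1999]
Step 5: x=[4.3260 11.9786 16.1373 20.6917] v=[2.8011 -3.6856 2.8047 -2.7287]
Step 6: x=[5.4185 10.6825 16.7616 20.2173] v=[5.4624 -6.4807 3.1213 -2.3722]
Step 7: x=[6.4863 9.5168 16.9661 19.9899] v=[5.3388 -5.8286 1.0226 -1.1368]
Step 8: x=[7.0011 9.0581 16.4625 20.0787] v=[2.5742 -2.2936 -2.5178 0.4442]

Answer: 7.0011 9.0581 16.4625 20.0787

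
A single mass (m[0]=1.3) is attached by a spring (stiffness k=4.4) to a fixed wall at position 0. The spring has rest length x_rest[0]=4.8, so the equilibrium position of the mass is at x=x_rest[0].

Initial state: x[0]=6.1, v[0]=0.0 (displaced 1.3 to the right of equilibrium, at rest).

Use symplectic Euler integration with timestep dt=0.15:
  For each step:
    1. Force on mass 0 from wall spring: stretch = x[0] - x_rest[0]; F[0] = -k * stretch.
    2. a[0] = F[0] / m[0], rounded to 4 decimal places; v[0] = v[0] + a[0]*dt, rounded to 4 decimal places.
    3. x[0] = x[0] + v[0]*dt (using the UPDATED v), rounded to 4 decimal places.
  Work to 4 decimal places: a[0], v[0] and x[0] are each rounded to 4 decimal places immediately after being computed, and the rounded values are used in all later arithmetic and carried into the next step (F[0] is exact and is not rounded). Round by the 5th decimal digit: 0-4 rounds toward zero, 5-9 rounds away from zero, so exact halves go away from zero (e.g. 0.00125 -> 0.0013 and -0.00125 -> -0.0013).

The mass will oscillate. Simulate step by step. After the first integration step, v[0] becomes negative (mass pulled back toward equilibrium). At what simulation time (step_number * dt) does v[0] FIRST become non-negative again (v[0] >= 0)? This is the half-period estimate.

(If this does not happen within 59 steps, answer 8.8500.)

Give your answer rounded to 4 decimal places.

Step 0: x=[6.1000] v=[0.0000]
Step 1: x=[6.0010] v=[-0.6600]
Step 2: x=[5.8105] v=[-1.2697]
Step 3: x=[5.5431] v=[-1.7827]
Step 4: x=[5.2191] v=[-2.1600]
Step 5: x=[4.8632] v=[-2.3728]
Step 6: x=[4.5025] v=[-2.4049]
Step 7: x=[4.1644] v=[-2.2539]
Step 8: x=[3.8747] v=[-1.9312]
Step 9: x=[3.6555] v=[-1.4614]
Step 10: x=[3.5235] v=[-0.8803]
Step 11: x=[3.4887] v=[-0.2322]
Step 12: x=[3.5537] v=[0.4335]
First v>=0 after going negative at step 12, time=1.8000

Answer: 1.8000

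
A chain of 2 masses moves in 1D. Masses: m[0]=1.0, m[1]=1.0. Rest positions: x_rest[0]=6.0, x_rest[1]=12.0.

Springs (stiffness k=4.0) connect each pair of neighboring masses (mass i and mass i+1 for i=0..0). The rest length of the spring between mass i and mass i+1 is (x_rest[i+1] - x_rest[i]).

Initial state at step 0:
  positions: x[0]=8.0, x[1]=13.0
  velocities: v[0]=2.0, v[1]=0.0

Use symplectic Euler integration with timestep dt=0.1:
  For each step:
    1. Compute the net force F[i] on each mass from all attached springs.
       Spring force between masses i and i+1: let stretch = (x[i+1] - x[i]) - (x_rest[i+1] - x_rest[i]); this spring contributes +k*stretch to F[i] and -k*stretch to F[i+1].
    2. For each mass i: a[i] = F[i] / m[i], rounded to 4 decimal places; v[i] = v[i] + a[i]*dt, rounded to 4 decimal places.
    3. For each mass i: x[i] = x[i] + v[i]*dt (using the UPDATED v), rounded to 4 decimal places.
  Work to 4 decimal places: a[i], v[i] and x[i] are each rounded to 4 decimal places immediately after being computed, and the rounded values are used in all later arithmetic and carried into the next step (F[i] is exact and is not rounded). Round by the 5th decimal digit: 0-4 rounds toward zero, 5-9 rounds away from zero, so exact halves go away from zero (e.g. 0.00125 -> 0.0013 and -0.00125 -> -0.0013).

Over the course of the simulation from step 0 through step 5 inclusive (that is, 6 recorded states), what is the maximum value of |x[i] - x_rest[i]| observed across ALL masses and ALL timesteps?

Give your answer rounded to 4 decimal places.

Step 0: x=[8.0000 13.0000] v=[2.0000 0.0000]
Step 1: x=[8.1600 13.0400] v=[1.6000 0.4000]
Step 2: x=[8.2752 13.1248] v=[1.1520 0.8480]
Step 3: x=[8.3444 13.2556] v=[0.6918 1.3082]
Step 4: x=[8.3700 13.4300] v=[0.2563 1.7437]
Step 5: x=[8.3580 13.6420] v=[-0.1197 2.1197]
Max displacement = 2.3700

Answer: 2.3700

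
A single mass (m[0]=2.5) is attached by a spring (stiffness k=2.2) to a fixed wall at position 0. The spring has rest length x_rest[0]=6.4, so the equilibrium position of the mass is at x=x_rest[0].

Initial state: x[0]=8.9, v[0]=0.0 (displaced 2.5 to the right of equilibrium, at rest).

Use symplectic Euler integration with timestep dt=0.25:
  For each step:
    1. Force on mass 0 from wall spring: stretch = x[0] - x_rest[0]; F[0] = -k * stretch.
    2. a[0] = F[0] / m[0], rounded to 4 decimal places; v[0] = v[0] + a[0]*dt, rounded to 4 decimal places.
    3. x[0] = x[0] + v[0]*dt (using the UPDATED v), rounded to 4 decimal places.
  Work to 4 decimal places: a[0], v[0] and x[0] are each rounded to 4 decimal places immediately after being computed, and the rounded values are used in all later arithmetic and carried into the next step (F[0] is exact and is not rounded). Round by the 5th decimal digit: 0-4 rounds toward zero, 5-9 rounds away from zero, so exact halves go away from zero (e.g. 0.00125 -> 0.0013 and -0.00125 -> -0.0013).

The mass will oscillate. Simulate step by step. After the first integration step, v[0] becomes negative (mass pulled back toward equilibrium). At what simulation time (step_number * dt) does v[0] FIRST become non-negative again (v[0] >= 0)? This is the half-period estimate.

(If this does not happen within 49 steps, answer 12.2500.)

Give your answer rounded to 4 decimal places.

Answer: 3.5000

Derivation:
Step 0: x=[8.9000] v=[0.0000]
Step 1: x=[8.7625] v=[-0.5500]
Step 2: x=[8.4951] v=[-1.0698]
Step 3: x=[8.1124] v=[-1.5307]
Step 4: x=[7.6356] v=[-1.9074]
Step 5: x=[7.0908] v=[-2.1792]
Step 6: x=[6.5080] v=[-2.3312]
Step 7: x=[5.9193] v=[-2.3550]
Step 8: x=[5.3570] v=[-2.2493]
Step 9: x=[4.8520] v=[-2.0199]
Step 10: x=[4.4322] v=[-1.6794]
Step 11: x=[4.1206] v=[-1.2465]
Step 12: x=[3.9344] v=[-0.7450]
Step 13: x=[3.8838] v=[-0.2026]
Step 14: x=[3.9716] v=[0.3510]
First v>=0 after going negative at step 14, time=3.5000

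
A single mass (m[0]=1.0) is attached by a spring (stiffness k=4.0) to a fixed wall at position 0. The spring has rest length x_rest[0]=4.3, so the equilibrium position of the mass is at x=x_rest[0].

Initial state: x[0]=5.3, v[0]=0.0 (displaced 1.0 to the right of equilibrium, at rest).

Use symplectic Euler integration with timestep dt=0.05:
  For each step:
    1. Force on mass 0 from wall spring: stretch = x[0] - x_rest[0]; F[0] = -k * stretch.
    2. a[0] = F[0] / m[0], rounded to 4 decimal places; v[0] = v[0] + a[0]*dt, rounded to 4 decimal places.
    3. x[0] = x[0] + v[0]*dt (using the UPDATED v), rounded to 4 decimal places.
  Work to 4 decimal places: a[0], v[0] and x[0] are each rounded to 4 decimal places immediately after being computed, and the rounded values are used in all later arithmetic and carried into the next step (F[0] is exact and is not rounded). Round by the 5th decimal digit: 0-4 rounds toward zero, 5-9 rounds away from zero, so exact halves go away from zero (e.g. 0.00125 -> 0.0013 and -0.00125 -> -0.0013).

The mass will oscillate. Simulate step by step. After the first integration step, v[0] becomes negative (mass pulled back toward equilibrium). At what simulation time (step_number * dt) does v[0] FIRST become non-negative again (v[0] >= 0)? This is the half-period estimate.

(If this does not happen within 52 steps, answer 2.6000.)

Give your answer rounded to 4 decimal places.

Answer: 1.6000

Derivation:
Step 0: x=[5.3000] v=[0.0000]
Step 1: x=[5.2900] v=[-0.2000]
Step 2: x=[5.2701] v=[-0.3980]
Step 3: x=[5.2405] v=[-0.5920]
Step 4: x=[5.2015] v=[-0.7801]
Step 5: x=[5.1535] v=[-0.9604]
Step 6: x=[5.0969] v=[-1.1311]
Step 7: x=[5.0324] v=[-1.2905]
Step 8: x=[4.9606] v=[-1.4370]
Step 9: x=[4.8821] v=[-1.5691]
Step 10: x=[4.7978] v=[-1.6855]
Step 11: x=[4.7085] v=[-1.7851]
Step 12: x=[4.6152] v=[-1.8668]
Step 13: x=[4.5187] v=[-1.9298]
Step 14: x=[4.4200] v=[-1.9735]
Step 15: x=[4.3201] v=[-1.9975]
Step 16: x=[4.2200] v=[-2.0015]
Step 17: x=[4.1207] v=[-1.9855]
Step 18: x=[4.0232] v=[-1.9496]
Step 19: x=[3.9285] v=[-1.8942]
Step 20: x=[3.8375] v=[-1.8199]
Step 21: x=[3.7511] v=[-1.7274]
Step 22: x=[3.6702] v=[-1.6176]
Step 23: x=[3.5956] v=[-1.4916]
Step 24: x=[3.5281] v=[-1.3507]
Step 25: x=[3.4683] v=[-1.1963]
Step 26: x=[3.4168] v=[-1.0300]
Step 27: x=[3.3741] v=[-0.8534]
Step 28: x=[3.3407] v=[-0.6682]
Step 29: x=[3.3169] v=[-0.4763]
Step 30: x=[3.3029] v=[-0.2797]
Step 31: x=[3.2989] v=[-0.0803]
Step 32: x=[3.3049] v=[0.1199]
First v>=0 after going negative at step 32, time=1.6000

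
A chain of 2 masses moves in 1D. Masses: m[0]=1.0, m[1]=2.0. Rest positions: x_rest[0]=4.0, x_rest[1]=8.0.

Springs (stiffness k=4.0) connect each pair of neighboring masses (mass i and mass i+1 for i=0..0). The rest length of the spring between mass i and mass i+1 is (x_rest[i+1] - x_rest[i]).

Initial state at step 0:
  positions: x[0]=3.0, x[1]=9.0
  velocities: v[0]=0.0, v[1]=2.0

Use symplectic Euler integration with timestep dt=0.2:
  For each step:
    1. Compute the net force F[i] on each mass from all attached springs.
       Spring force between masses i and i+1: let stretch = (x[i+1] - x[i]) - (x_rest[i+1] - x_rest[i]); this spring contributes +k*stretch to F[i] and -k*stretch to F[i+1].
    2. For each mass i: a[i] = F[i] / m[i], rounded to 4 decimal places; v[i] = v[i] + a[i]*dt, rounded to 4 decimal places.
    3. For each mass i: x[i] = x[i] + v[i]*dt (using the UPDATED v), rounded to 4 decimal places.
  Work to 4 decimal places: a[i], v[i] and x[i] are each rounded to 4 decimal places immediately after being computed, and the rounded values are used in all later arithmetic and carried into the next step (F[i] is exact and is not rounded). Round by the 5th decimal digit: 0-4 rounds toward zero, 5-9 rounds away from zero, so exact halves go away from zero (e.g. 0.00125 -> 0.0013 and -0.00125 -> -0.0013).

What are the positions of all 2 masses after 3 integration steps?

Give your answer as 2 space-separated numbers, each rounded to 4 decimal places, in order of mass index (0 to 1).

Answer: 4.7951 9.3025

Derivation:
Step 0: x=[3.0000 9.0000] v=[0.0000 2.0000]
Step 1: x=[3.3200 9.2400] v=[1.6000 1.2000]
Step 2: x=[3.9472 9.3264] v=[3.1360 0.4320]
Step 3: x=[4.7951 9.3025] v=[4.2394 -0.1197]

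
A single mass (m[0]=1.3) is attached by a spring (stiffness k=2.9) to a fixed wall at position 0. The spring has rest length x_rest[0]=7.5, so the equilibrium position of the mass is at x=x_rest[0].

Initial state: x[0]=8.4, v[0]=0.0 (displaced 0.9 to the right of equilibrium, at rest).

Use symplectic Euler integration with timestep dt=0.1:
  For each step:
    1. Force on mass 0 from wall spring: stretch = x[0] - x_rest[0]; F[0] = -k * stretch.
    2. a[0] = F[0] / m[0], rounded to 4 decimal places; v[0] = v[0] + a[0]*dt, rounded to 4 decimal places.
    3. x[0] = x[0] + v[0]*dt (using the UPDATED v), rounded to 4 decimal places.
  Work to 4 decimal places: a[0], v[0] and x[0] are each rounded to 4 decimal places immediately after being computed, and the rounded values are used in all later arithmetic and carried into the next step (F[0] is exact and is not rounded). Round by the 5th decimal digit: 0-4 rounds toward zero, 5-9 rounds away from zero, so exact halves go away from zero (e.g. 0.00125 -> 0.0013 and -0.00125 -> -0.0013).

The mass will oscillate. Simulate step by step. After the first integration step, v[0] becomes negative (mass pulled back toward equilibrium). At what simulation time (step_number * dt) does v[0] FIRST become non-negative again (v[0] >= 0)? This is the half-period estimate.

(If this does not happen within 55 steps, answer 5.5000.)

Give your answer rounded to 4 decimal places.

Answer: 2.2000

Derivation:
Step 0: x=[8.4000] v=[0.0000]
Step 1: x=[8.3799] v=[-0.2008]
Step 2: x=[8.3402] v=[-0.3971]
Step 3: x=[8.2818] v=[-0.5845]
Step 4: x=[8.2059] v=[-0.7589]
Step 5: x=[8.1143] v=[-0.9164]
Step 6: x=[8.0090] v=[-1.0534]
Step 7: x=[7.8923] v=[-1.1670]
Step 8: x=[7.7669] v=[-1.2545]
Step 9: x=[7.6355] v=[-1.3140]
Step 10: x=[7.5011] v=[-1.3442]
Step 11: x=[7.3667] v=[-1.3445]
Step 12: x=[7.2352] v=[-1.3148]
Step 13: x=[7.1096] v=[-1.2557]
Step 14: x=[6.9927] v=[-1.1686]
Step 15: x=[6.8872] v=[-1.0554]
Step 16: x=[6.7953] v=[-0.9187]
Step 17: x=[6.7192] v=[-0.7615]
Step 18: x=[6.6605] v=[-0.5873]
Step 19: x=[6.6205] v=[-0.4000]
Step 20: x=[6.6001] v=[-0.2038]
Step 21: x=[6.5998] v=[-0.0031]
Step 22: x=[6.6196] v=[0.1977]
First v>=0 after going negative at step 22, time=2.2000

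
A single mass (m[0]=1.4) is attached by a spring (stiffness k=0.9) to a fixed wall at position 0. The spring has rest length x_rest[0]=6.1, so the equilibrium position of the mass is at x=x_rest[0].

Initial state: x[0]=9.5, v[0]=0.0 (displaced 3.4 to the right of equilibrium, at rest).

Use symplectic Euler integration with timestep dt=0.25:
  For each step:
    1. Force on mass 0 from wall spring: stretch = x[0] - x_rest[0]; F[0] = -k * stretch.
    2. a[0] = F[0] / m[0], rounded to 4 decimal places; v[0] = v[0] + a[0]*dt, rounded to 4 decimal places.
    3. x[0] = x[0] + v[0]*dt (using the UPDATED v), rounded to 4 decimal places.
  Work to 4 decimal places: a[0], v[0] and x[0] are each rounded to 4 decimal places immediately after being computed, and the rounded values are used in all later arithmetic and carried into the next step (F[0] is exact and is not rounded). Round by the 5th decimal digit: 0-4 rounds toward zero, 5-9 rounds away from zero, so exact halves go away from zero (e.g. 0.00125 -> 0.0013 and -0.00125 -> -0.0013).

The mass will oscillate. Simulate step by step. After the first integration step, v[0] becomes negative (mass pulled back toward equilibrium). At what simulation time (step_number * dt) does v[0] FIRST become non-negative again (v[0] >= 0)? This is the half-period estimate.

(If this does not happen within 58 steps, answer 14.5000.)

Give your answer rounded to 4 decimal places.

Answer: 4.0000

Derivation:
Step 0: x=[9.5000] v=[0.0000]
Step 1: x=[9.3634] v=[-0.5464]
Step 2: x=[9.0957] v=[-1.0709]
Step 3: x=[8.7076] v=[-1.5524]
Step 4: x=[8.2147] v=[-1.9715]
Step 5: x=[7.6369] v=[-2.3114]
Step 6: x=[6.9973] v=[-2.5584]
Step 7: x=[6.3217] v=[-2.7026]
Step 8: x=[5.6372] v=[-2.7382]
Step 9: x=[4.9713] v=[-2.6638]
Step 10: x=[4.3507] v=[-2.4824]
Step 11: x=[3.8004] v=[-2.2013]
Step 12: x=[3.3425] v=[-1.8317]
Step 13: x=[2.9954] v=[-1.3885]
Step 14: x=[2.7730] v=[-0.8896]
Step 15: x=[2.6843] v=[-0.3549]
Step 16: x=[2.7328] v=[0.1941]
First v>=0 after going negative at step 16, time=4.0000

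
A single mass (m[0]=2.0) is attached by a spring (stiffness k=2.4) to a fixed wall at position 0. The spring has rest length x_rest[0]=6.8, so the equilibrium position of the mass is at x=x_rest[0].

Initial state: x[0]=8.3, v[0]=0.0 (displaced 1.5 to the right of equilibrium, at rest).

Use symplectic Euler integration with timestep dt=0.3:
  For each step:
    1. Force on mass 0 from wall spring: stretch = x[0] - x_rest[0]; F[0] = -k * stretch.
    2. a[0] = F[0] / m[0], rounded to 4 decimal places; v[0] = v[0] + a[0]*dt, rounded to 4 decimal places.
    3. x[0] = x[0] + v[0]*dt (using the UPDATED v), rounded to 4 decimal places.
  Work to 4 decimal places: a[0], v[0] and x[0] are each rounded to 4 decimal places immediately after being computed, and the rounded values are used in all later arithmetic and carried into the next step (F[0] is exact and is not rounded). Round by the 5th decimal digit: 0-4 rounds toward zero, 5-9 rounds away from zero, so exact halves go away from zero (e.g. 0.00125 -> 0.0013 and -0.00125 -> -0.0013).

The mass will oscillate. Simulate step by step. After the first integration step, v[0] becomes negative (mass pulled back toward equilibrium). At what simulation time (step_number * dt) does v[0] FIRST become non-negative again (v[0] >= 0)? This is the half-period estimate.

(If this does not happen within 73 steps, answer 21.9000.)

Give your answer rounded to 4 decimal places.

Step 0: x=[8.3000] v=[0.0000]
Step 1: x=[8.1380] v=[-0.5400]
Step 2: x=[7.8315] v=[-1.0217]
Step 3: x=[7.4136] v=[-1.3930]
Step 4: x=[6.9294] v=[-1.6139]
Step 5: x=[6.4313] v=[-1.6605]
Step 6: x=[5.9730] v=[-1.5278]
Step 7: x=[5.6040] v=[-1.2301]
Step 8: x=[5.3642] v=[-0.7995]
Step 9: x=[5.2794] v=[-0.2826]
Step 10: x=[5.3588] v=[0.2648]
First v>=0 after going negative at step 10, time=3.0000

Answer: 3.0000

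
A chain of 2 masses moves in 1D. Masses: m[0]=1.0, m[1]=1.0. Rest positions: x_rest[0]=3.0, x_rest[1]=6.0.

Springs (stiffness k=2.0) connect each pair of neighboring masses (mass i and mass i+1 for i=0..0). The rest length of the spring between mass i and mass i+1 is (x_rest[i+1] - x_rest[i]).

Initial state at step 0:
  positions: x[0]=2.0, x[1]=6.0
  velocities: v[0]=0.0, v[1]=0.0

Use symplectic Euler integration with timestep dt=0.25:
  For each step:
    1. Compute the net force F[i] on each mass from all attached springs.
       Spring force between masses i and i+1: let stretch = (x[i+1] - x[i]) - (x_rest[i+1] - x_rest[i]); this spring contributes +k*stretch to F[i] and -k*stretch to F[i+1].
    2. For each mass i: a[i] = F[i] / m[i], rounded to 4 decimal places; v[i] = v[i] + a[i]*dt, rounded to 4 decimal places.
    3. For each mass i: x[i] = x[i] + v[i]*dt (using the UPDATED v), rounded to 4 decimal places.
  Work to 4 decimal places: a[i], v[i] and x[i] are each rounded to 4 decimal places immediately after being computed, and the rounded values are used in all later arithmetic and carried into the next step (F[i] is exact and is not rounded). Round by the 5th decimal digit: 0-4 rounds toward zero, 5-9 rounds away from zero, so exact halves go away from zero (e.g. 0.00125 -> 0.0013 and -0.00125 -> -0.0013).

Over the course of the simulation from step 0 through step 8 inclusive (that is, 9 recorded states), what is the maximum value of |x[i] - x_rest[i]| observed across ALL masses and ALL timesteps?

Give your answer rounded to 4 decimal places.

Step 0: x=[2.0000 6.0000] v=[0.0000 0.0000]
Step 1: x=[2.1250 5.8750] v=[0.5000 -0.5000]
Step 2: x=[2.3438 5.6563] v=[0.8750 -0.8750]
Step 3: x=[2.6016 5.3985] v=[1.0313 -1.0313]
Step 4: x=[2.8341 5.1661] v=[0.9298 -0.9298]
Step 5: x=[2.9831 5.0172] v=[0.5958 -0.5958]
Step 6: x=[3.0113 4.9890] v=[0.1129 -0.1129]
Step 7: x=[2.9117 5.0886] v=[-0.3983 0.3983]
Step 8: x=[2.7092 5.2911] v=[-0.8099 0.8099]
Max displacement = 1.0110

Answer: 1.0110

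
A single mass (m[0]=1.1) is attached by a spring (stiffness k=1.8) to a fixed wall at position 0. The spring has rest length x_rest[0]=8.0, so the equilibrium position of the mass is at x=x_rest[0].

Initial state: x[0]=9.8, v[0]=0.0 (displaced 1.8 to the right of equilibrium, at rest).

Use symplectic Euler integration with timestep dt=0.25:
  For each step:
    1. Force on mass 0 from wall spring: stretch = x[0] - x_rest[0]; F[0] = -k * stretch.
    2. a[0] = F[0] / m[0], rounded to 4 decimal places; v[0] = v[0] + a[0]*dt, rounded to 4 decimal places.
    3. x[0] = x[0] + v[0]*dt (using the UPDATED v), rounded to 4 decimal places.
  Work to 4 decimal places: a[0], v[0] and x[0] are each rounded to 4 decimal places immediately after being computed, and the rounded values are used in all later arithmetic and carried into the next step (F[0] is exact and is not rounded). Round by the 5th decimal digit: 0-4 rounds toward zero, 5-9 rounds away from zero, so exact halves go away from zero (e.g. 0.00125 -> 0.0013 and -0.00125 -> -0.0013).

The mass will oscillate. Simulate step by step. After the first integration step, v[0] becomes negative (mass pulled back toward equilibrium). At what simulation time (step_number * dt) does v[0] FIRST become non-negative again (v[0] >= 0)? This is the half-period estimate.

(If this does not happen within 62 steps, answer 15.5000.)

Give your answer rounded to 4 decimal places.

Step 0: x=[9.8000] v=[0.0000]
Step 1: x=[9.6159] v=[-0.7364]
Step 2: x=[9.2665] v=[-1.3975]
Step 3: x=[8.7876] v=[-1.9156]
Step 4: x=[8.2282] v=[-2.2378]
Step 5: x=[7.6454] v=[-2.3312]
Step 6: x=[7.0989] v=[-2.1861]
Step 7: x=[6.6445] v=[-1.8175]
Step 8: x=[6.3288] v=[-1.2630]
Step 9: x=[6.1840] v=[-0.5793]
Step 10: x=[6.2249] v=[0.1636]
First v>=0 after going negative at step 10, time=2.5000

Answer: 2.5000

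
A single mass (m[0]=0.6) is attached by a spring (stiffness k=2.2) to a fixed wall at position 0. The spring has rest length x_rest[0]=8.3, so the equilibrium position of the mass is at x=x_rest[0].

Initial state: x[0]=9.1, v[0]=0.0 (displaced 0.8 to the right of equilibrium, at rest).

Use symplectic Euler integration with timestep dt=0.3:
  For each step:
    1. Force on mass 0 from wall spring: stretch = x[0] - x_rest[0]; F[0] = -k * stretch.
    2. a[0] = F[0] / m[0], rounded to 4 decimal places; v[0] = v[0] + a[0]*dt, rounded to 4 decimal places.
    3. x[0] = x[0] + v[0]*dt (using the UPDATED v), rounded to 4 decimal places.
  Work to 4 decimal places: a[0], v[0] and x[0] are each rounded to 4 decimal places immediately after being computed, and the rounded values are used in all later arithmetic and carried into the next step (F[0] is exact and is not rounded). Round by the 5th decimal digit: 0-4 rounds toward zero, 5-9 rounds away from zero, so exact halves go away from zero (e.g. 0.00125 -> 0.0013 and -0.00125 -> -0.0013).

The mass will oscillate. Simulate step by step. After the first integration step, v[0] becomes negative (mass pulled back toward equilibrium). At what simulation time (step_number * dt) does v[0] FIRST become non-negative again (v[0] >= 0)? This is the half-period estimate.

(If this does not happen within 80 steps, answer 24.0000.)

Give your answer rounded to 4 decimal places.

Answer: 1.8000

Derivation:
Step 0: x=[9.1000] v=[0.0000]
Step 1: x=[8.8360] v=[-0.8800]
Step 2: x=[8.3951] v=[-1.4696]
Step 3: x=[7.9228] v=[-1.5742]
Step 4: x=[7.5750] v=[-1.1593]
Step 5: x=[7.4665] v=[-0.3618]
Step 6: x=[7.6330] v=[0.5551]
First v>=0 after going negative at step 6, time=1.8000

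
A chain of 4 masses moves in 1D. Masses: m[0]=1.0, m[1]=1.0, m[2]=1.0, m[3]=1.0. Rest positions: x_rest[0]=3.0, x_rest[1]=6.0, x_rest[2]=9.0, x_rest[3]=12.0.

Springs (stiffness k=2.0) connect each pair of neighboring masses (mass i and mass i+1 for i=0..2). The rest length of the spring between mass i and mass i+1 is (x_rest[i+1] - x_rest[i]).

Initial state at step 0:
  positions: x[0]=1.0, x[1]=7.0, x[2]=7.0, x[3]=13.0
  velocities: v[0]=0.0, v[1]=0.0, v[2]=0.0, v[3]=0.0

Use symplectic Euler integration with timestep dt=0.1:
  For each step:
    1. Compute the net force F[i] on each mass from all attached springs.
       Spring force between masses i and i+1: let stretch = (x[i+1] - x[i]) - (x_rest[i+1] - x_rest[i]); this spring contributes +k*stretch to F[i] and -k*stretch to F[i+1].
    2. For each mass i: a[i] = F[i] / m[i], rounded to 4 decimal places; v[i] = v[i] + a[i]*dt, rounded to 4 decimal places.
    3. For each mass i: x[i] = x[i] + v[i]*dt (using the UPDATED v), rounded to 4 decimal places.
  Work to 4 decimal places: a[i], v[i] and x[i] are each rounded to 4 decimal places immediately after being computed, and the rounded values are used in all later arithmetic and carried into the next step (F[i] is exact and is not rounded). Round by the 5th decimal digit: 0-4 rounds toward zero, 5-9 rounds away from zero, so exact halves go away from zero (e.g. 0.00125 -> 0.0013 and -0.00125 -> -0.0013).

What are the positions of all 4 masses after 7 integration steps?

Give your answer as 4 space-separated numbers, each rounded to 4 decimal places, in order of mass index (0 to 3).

Answer: 2.2741 4.5837 9.4163 11.7259

Derivation:
Step 0: x=[1.0000 7.0000 7.0000 13.0000] v=[0.0000 0.0000 0.0000 0.0000]
Step 1: x=[1.0600 6.8800 7.1200 12.9400] v=[0.6000 -1.2000 1.2000 -0.6000]
Step 2: x=[1.1764 6.6484 7.3516 12.8236] v=[1.1640 -2.3160 2.3160 -1.1640]
Step 3: x=[1.3422 6.3214 7.6786 12.6578] v=[1.6584 -3.2698 3.2698 -1.6584]
Step 4: x=[1.5476 5.9220 8.0780 12.4524] v=[2.0542 -3.9942 3.9942 -2.0542]
Step 5: x=[1.7805 5.4782 8.5218 12.2195] v=[2.3291 -4.4379 4.4379 -2.3291]
Step 6: x=[2.0274 5.0213 8.9787 11.9726] v=[2.4686 -4.5687 4.5687 -2.4686]
Step 7: x=[2.2741 4.5837 9.4163 11.7259] v=[2.4674 -4.3760 4.3760 -2.4674]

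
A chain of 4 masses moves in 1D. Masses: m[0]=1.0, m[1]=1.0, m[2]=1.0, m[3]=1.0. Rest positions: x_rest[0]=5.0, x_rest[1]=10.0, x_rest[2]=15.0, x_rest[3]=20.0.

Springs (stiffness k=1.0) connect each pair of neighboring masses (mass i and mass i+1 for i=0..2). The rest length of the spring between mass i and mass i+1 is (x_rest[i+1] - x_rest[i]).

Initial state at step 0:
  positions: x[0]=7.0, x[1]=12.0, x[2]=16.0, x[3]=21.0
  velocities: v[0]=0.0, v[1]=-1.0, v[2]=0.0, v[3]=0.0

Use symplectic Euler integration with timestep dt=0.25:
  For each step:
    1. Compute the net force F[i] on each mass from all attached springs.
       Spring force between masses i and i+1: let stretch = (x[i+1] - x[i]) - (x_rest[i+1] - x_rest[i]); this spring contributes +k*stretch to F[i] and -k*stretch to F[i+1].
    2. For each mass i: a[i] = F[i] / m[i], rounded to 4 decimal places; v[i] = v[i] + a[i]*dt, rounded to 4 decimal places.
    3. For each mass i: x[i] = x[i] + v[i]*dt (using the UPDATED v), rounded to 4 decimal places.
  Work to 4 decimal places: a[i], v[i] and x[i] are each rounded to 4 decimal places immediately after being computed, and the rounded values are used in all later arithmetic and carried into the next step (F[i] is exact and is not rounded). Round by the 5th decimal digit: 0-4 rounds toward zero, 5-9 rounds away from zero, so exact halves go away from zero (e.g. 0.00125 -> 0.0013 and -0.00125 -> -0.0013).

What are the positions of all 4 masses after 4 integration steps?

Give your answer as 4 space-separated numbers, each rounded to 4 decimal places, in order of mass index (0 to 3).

Step 0: x=[7.0000 12.0000 16.0000 21.0000] v=[0.0000 -1.0000 0.0000 0.0000]
Step 1: x=[7.0000 11.6875 16.0625 21.0000] v=[0.0000 -1.2500 0.2500 0.0000]
Step 2: x=[6.9805 11.3555 16.1602 21.0039] v=[-0.0781 -1.3281 0.3906 0.0156]
Step 3: x=[6.9219 11.0503 16.2603 21.0176] v=[-0.2344 -1.2207 0.4004 0.0547]
Step 4: x=[6.8088 10.8127 16.3321 21.0465] v=[-0.4523 -0.9503 0.2872 0.1154]

Answer: 6.8088 10.8127 16.3321 21.0465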